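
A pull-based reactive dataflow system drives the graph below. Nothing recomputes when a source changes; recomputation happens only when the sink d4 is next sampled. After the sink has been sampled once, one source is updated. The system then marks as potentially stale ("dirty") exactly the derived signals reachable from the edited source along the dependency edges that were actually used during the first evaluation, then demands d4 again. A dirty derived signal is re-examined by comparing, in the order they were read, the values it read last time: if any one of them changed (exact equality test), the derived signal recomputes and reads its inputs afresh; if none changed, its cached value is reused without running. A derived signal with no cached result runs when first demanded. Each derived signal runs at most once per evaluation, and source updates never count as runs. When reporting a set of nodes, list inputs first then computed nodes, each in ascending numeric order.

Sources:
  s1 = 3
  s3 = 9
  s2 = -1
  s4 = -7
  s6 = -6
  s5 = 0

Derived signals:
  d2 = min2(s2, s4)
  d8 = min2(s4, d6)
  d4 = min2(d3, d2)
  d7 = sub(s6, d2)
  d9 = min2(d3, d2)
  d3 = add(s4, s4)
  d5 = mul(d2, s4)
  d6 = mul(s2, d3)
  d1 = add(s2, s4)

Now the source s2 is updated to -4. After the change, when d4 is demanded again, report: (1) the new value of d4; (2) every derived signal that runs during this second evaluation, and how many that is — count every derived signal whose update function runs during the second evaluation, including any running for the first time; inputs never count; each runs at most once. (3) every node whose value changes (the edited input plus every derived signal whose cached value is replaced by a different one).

New value of d4: -14.
Derived signals that run: d2 — 1 in total.
Values that change: s2.
Key observation: the change is absorbed at d2 — it re-runs but produces the same value, and the output's value is unchanged.

First evaluation (everything demanded from the output):
  d2 = min2(-1, -7) = -7
  d3 = add(-7, -7) = -14
  d4 = min2(-14, -7) = -14

Propagation after the edit:
  d2: runs — s2 -1->-4; result -7 (same value as before).
  d4: checked — values it read are unchanged (d3 unchanged, d2 unchanged); reused cached -14 without running.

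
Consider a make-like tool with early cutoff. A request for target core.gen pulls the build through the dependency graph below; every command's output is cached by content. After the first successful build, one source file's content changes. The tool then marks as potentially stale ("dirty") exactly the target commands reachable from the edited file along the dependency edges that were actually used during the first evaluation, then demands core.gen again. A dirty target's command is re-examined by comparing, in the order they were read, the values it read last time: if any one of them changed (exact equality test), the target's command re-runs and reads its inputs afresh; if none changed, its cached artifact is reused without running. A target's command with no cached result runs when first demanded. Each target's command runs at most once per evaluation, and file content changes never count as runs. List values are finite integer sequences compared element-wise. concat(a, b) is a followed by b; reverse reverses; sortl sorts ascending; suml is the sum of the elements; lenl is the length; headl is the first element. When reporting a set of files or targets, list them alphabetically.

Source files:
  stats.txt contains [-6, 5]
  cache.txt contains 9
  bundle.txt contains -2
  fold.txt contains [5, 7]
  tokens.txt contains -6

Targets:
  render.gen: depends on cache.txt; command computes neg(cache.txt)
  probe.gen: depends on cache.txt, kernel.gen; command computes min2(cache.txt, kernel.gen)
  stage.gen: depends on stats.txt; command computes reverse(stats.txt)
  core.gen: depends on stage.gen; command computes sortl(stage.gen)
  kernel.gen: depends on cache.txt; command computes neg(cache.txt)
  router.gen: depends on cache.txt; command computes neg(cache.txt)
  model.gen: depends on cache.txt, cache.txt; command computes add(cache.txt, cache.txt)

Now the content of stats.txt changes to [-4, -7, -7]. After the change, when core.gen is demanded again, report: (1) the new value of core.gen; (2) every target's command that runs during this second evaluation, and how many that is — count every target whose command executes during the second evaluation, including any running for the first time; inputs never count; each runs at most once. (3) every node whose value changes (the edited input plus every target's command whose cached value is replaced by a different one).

Demanding core.gen again yields [-7, -7, -4].
2 target commands run: core.gen, stage.gen.
The nodes whose values change: core.gen, stage.gen, stats.txt.

First demand of the output computes:
  stage.gen = reverse([-6, 5]) = [5, -6]
  core.gen = sortl([5, -6]) = [-6, 5]

After the edit, cleaning proceeds:
  stage.gen: a read changed (stats.txt [-6, 5]->[-4, -7, -7]) — executes, giving [-7, -7, -4].
  core.gen: a read changed (stage.gen [5, -6]->[-7, -7, -4]) — executes, giving [-7, -7, -4].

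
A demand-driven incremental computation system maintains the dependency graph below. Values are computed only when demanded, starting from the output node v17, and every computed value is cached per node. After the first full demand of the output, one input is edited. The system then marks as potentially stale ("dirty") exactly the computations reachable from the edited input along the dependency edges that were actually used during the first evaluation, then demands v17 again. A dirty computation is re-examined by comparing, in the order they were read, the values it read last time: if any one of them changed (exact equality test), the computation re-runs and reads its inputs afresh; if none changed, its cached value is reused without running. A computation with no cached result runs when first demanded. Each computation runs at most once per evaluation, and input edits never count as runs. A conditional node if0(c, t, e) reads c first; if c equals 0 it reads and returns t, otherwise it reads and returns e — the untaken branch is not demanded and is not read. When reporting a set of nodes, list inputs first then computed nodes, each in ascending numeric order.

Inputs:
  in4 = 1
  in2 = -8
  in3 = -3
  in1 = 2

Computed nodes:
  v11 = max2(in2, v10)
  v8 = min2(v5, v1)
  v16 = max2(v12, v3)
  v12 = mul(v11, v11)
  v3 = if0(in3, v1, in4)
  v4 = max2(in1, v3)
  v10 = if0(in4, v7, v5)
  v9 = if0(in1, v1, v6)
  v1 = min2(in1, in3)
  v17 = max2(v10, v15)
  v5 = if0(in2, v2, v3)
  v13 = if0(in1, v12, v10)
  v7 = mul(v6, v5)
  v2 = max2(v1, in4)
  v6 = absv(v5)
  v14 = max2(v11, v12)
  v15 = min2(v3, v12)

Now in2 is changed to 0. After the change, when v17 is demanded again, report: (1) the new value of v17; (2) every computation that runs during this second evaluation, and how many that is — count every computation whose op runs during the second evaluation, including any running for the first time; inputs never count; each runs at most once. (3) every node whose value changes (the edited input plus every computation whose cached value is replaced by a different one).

New value of v17: 1.
Computations that run: v1, v2, v5, v11 — 4 in total.
Values that change: in2.
Key observation: a condition flipped, so demand reaches new nodes — v1, v2 run for the first time.

First evaluation (everything demanded from the output):
  v3 = if0(in3=-3 -> else branch in4) = 1
  v5 = if0(in2=-8 -> else branch v3) = 1
  v10 = if0(in4=1 -> else branch v5) = 1
  v11 = max2(-8, 1) = 1
  v12 = mul(1, 1) = 1
  v15 = min2(1, 1) = 1
  v17 = max2(1, 1) = 1

Propagation after the edit:
  v1: demanded for the first time — runs, produces -3.
  v2: demanded for the first time — runs, produces 1.
  v5: runs — in2 -8->0; result 1 (same value as before).
  v10: checked — values it read are unchanged (in4 unchanged, v5 unchanged); reused cached 1 without running.
  v11: runs — in2 -8->0; result 1 (same value as before).
  v12: checked — values it read are unchanged (v11 unchanged, v11 unchanged); reused cached 1 without running.
  v15: checked — values it read are unchanged (v3 unchanged, v12 unchanged); reused cached 1 without running.
  v17: checked — values it read are unchanged (v10 unchanged, v15 unchanged); reused cached 1 without running.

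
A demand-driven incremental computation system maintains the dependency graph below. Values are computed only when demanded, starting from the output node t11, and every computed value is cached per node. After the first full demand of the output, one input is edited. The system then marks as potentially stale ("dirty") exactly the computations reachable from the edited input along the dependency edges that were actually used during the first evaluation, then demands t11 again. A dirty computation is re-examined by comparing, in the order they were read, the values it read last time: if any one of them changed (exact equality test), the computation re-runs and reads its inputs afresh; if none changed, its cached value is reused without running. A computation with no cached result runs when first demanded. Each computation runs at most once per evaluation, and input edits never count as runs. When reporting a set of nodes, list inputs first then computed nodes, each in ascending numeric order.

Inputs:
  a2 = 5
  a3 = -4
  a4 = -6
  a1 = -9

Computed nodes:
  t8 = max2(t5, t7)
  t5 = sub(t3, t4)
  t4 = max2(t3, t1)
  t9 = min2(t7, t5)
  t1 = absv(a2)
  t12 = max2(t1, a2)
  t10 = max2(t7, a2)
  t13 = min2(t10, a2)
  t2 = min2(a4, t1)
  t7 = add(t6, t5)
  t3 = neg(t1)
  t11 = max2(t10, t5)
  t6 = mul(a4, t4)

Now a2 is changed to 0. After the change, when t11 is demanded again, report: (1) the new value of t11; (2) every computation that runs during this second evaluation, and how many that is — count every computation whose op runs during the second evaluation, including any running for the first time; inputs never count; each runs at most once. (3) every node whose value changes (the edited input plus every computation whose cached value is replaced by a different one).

First evaluation (everything demanded from the output):
  t1 = absv(5) = 5
  t3 = neg(5) = -5
  t4 = max2(-5, 5) = 5
  t5 = sub(-5, 5) = -10
  t6 = mul(-6, 5) = -30
  t7 = add(-30, -10) = -40
  t10 = max2(-40, 5) = 5
  t11 = max2(5, -10) = 5

Propagation after the edit:
  t1: runs — a2 5->0; result 0.
  t3: runs — t1 5->0; result 0.
  t4: runs — t3 -5->0; t1 5->0; result 0.
  t5: runs — t3 -5->0; t4 5->0; result 0.
  t6: runs — t4 5->0; result 0.
  t7: runs — t6 -30->0; t5 -10->0; result 0.
  t10: runs — t7 -40->0; a2 5->0; result 0.
  t11: runs — t10 5->0; t5 -10->0; result 0.

New value of t11: 0.
Computations that run: t1, t3, t4, t5, t6, t7, t10, t11 — 8 in total.
Values that change: a2, t1, t3, t4, t5, t6, t7, t10, t11.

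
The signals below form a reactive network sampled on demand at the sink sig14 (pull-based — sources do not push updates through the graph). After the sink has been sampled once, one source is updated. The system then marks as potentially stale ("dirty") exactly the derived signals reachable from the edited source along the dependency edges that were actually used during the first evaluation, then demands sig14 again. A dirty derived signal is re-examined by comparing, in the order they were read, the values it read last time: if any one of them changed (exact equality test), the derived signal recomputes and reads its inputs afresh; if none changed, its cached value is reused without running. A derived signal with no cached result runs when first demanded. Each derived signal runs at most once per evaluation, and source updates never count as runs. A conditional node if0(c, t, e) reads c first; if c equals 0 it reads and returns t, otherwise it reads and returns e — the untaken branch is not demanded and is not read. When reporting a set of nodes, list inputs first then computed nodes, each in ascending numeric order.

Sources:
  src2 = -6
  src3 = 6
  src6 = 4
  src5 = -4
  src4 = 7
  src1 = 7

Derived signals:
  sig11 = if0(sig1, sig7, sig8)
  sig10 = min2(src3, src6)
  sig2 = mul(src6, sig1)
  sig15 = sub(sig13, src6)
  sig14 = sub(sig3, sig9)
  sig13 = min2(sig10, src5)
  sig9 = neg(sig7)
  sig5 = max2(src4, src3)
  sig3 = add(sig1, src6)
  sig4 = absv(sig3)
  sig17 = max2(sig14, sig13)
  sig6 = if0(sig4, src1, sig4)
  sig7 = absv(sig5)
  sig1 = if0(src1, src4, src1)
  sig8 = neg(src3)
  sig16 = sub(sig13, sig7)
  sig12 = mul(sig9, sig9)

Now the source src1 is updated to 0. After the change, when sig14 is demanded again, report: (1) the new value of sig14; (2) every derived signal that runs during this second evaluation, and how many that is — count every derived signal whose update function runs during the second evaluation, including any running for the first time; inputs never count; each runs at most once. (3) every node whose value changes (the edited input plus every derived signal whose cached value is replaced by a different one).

sig14 now evaluates to 18.
Run set: sig1 (1 run).
Changed values: src1.
The important point: sig1 recomputes to an identical value, and the output ends up unchanged.

Initial pass — values computed on the first demand:
  sig1 = if0(src1=7 -> else branch src1) = 7
  sig3 = add(7, 4) = 11
  sig5 = max2(7, 6) = 7
  sig7 = absv(7) = 7
  sig9 = neg(7) = -7
  sig14 = sub(11, -7) = 18

Second demand — change propagation:
  sig1: re-runs because src1 7->0; src1 7->0; new result 7 (unchanged).
  sig3: re-examined; everything it read last time is the same (sig1 unchanged, src6 unchanged) — cache 11 kept, no run.
  sig14: re-examined; everything it read last time is the same (sig3 unchanged, sig9 unchanged) — cache 18 kept, no run.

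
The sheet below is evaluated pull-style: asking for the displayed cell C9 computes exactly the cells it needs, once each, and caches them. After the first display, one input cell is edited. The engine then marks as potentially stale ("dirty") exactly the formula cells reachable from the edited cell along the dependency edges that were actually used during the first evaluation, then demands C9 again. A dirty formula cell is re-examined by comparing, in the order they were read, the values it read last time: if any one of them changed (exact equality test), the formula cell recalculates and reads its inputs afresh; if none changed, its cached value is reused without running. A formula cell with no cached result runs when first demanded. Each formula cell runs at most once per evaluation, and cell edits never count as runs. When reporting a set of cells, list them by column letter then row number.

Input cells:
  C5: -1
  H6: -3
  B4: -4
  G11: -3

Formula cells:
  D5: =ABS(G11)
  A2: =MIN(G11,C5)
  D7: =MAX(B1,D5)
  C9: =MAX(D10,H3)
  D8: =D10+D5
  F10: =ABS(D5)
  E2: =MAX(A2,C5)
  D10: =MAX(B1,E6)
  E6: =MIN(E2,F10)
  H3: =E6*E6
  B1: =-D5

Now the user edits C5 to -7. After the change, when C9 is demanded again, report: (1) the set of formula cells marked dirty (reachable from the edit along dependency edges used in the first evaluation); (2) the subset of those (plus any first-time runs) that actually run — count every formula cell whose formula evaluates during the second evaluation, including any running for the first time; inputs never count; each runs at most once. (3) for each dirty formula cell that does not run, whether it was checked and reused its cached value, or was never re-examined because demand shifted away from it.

The edit dirties: A2, C9, D10, E2, E6, H3.
6 formula cells run: A2, C9, D10, E2, E6, H3.
No dirty formula cell escaped a run.

First demand of the output computes:
  A2 = MIN(-3, -1) = -3
  D5 = ABS(-3) = 3
  B1 = -(3) = -3
  E2 = MAX(-3, -1) = -1
  F10 = ABS(3) = 3
  E6 = MIN(-1, 3) = -1
  D10 = MAX(-3, -1) = -1
  H3 = -1 * -1 = 1
  C9 = MAX(-1, 1) = 1

After the edit, cleaning proceeds:
  A2: a read changed (C5 -1->-7) — executes, giving -7.
  E2: a read changed (A2 -3->-7; C5 -1->-7) — executes, giving -7.
  E6: a read changed (E2 -1->-7) — executes, giving -7.
  D10: a read changed (E6 -1->-7) — executes, giving -3.
  H3: a read changed (E6 -1->-7; E6 -1->-7) — executes, giving 49.
  C9: a read changed (D10 -1->-3; H3 1->49) — executes, giving 49.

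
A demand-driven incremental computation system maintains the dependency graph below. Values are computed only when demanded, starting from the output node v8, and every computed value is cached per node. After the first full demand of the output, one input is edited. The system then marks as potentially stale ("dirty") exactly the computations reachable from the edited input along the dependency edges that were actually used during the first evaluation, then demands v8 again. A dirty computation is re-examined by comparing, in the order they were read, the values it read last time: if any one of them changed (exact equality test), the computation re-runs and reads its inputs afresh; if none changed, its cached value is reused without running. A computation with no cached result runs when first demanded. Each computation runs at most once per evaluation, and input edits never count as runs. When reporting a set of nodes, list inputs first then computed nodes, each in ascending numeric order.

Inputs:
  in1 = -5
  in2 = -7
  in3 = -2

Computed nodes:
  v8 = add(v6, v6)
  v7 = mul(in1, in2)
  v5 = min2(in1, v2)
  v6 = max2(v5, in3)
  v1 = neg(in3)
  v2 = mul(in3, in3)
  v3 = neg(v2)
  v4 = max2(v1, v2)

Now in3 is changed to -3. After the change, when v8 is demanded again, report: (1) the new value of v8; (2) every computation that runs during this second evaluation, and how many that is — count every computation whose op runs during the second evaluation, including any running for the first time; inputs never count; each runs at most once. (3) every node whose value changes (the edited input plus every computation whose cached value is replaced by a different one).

New value of v8: -6.
Computations that run: v2, v5, v6, v8 — 4 in total.
Values that change: in3, v2, v6, v8.

First evaluation (everything demanded from the output):
  v2 = mul(-2, -2) = 4
  v5 = min2(-5, 4) = -5
  v6 = max2(-5, -2) = -2
  v8 = add(-2, -2) = -4

Propagation after the edit:
  v2: runs — in3 -2->-3; in3 -2->-3; result 9.
  v5: runs — v2 4->9; result -5 (same value as before).
  v6: runs — in3 -2->-3; result -3.
  v8: runs — v6 -2->-3; v6 -2->-3; result -6.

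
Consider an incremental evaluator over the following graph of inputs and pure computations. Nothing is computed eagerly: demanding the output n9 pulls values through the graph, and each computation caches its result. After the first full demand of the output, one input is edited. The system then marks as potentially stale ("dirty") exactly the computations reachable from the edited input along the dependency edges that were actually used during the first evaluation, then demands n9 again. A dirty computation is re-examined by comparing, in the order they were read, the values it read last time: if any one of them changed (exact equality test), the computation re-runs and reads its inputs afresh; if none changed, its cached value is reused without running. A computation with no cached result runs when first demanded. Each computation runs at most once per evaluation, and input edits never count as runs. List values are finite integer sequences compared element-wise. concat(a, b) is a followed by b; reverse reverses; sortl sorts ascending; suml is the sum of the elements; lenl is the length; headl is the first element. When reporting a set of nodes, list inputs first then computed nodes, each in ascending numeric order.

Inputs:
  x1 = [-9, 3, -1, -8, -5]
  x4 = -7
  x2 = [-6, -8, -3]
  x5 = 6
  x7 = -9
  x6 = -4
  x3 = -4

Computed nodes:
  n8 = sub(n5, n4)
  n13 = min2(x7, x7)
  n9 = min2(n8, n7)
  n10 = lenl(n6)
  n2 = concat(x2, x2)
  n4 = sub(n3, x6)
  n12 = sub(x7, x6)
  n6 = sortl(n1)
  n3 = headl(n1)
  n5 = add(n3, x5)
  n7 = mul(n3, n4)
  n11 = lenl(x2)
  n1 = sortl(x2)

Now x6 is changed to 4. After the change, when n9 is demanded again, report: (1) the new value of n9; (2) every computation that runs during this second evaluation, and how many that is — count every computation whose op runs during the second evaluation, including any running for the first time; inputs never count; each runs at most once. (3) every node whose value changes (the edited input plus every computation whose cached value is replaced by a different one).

Initial pass — values computed on the first demand:
  n1 = sortl([-6, -8, -3]) = [-8, -6, -3]
  n3 = headl([-8, -6, -3]) = -8
  n4 = sub(-8, -4) = -4
  n5 = add(-8, 6) = -2
  n7 = mul(-8, -4) = 32
  n8 = sub(-2, -4) = 2
  n9 = min2(2, 32) = 2

Second demand — change propagation:
  n4: re-runs because x6 -4->4; new result -12.
  n7: re-runs because n4 -4->-12; new result 96.
  n8: re-runs because n4 -4->-12; new result 10.
  n9: re-runs because n8 2->10; n7 32->96; new result 10.

n9 now evaluates to 10.
Run set: n4, n7, n8, n9 (4 run).
Changed values: x6, n4, n7, n8, n9.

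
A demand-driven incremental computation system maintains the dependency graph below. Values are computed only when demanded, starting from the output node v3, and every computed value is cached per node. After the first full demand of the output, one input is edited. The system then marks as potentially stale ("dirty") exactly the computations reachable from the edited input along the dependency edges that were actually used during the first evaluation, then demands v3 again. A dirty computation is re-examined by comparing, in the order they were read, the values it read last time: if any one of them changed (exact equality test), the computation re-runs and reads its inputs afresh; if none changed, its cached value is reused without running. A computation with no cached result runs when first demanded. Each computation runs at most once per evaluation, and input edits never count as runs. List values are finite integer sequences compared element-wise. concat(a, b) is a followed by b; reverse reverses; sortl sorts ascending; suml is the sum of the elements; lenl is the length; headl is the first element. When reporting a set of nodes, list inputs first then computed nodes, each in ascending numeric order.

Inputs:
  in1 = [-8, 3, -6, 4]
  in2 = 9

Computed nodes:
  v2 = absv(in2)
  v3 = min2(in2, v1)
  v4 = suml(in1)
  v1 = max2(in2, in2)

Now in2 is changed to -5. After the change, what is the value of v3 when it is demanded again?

First evaluation (everything demanded from the output):
  v1 = max2(9, 9) = 9
  v3 = min2(9, 9) = 9

Propagation after the edit:
  v1: runs — in2 9->-5; in2 9->-5; result -5.
  v3: runs — in2 9->-5; v1 9->-5; result -5.

New value of v3: -5.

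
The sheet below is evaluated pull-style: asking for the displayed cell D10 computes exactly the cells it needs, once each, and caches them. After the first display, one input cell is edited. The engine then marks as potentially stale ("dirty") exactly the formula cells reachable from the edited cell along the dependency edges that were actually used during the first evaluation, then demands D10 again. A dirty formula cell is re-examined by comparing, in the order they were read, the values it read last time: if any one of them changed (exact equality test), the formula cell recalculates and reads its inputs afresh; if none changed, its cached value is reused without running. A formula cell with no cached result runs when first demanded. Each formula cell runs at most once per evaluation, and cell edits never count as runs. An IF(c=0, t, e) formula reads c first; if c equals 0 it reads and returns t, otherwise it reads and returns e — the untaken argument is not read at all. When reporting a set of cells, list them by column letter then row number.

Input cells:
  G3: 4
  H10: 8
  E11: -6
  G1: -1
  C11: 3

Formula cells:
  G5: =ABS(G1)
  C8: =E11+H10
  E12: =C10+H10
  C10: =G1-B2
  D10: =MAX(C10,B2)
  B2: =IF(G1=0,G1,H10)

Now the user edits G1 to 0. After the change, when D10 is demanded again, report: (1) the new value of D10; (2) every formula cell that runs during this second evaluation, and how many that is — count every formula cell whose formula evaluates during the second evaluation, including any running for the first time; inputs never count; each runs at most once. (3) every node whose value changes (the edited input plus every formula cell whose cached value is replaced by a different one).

First demand of the output computes:
  B2 = IF(G1=0: G1=-1 -> else branch H10) = 8
  C10 = -1 - 8 = -9
  D10 = MAX(-9, 8) = 8

After the edit, cleaning proceeds:
  B2: a read changed (G1 -1->0) — executes, giving 0.
  C10: a read changed (G1 -1->0; B2 8->0) — executes, giving 0.
  D10: a read changed (C10 -9->0; B2 8->0) — executes, giving 0.

Demanding D10 again yields 0.
3 formula cells run: B2, C10, D10.
The nodes whose values change: B2, C10, D10, G1.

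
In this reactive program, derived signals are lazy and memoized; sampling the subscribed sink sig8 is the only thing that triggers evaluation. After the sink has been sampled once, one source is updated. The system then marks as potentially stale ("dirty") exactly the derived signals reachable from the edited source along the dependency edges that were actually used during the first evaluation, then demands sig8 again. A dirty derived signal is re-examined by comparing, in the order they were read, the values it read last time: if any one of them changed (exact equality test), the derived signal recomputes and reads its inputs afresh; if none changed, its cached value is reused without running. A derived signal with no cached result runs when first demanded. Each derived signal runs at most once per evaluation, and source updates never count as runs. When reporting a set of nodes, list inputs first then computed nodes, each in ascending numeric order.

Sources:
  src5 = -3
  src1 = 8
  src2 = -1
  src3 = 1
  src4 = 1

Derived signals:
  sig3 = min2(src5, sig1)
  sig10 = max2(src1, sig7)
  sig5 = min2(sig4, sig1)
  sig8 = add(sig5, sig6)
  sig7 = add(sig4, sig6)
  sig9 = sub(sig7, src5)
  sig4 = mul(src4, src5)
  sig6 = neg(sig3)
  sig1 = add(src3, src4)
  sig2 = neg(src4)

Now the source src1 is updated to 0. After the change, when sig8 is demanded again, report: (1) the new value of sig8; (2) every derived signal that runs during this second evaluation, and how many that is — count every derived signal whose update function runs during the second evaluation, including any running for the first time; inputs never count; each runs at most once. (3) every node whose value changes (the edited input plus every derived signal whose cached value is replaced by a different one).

Demanding sig8 again yields 0.
0 derived signals run: none.
The nodes whose values change: src1.
Note the shortcut — src1 feeds only undemanded nodes, so no recomputation happens.

First demand of the output computes:
  sig1 = add(1, 1) = 2
  sig3 = min2(-3, 2) = -3
  sig4 = mul(1, -3) = -3
  sig5 = min2(-3, 2) = -3
  sig6 = neg(-3) = 3
  sig8 = add(-3, 3) = 0

After the edit, cleaning proceeds:
  src1 only reaches undemanded nodes; the second demand re-runs nothing.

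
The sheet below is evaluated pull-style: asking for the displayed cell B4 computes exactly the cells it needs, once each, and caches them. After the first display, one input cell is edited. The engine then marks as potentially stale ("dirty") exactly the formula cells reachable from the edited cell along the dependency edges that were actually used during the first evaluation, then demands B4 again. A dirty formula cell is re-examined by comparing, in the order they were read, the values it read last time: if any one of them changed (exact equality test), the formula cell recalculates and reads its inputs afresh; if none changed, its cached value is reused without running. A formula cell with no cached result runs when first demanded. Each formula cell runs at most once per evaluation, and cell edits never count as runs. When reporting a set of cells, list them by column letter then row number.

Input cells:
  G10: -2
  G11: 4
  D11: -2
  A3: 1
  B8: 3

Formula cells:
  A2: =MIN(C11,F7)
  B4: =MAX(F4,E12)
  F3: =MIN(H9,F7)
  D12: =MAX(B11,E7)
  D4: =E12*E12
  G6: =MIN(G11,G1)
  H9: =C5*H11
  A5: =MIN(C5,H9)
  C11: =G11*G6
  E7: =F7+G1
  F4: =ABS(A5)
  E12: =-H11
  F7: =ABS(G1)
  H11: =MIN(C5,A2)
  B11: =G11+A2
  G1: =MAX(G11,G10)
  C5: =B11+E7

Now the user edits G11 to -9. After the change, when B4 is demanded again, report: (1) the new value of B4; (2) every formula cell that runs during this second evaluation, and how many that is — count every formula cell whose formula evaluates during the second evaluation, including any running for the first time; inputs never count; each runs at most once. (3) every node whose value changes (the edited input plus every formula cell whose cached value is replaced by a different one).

First demand of the output computes:
  G1 = MAX(4, -2) = 4
  F7 = ABS(4) = 4
  E7 = 4 + 4 = 8
  G6 = MIN(4, 4) = 4
  C11 = 4 * 4 = 16
  A2 = MIN(16, 4) = 4
  B11 = 4 + 4 = 8
  C5 = 8 + 8 = 16
  H11 = MIN(16, 4) = 4
  E12 = -(4) = -4
  H9 = 16 * 4 = 64
  A5 = MIN(16, 64) = 16
  F4 = ABS(16) = 16
  B4 = MAX(16, -4) = 16

After the edit, cleaning proceeds:
  G1: a read changed (G11 4->-9) — executes, giving -2.
  F7: a read changed (G1 4->-2) — executes, giving 2.
  E7: a read changed (F7 4->2; G1 4->-2) — executes, giving 0.
  G6: a read changed (G11 4->-9; G1 4->-2) — executes, giving -9.
  C11: a read changed (G11 4->-9; G6 4->-9) — executes, giving 81.
  A2: a read changed (C11 16->81; F7 4->2) — executes, giving 2.
  B11: a read changed (G11 4->-9; A2 4->2) — executes, giving -7.
  C5: a read changed (B11 8->-7; E7 8->0) — executes, giving -7.
  H11: a read changed (C5 16->-7; A2 4->2) — executes, giving -7.
  E12: a read changed (H11 4->-7) — executes, giving 7.
  H9: a read changed (C5 16->-7; H11 4->-7) — executes, giving 49.
  A5: a read changed (C5 16->-7; H9 64->49) — executes, giving -7.
  F4: a read changed (A5 16->-7) — executes, giving 7.
  B4: a read changed (F4 16->7; E12 -4->7) — executes, giving 7.

Demanding B4 again yields 7.
14 formula cells run: A2, A5, B4, B11, C5, C11, E7, E12, F4, F7, G1, G6, H9, H11.
The nodes whose values change: A2, A5, B4, B11, C5, C11, E7, E12, F4, F7, G1, G6, G11, H9, H11.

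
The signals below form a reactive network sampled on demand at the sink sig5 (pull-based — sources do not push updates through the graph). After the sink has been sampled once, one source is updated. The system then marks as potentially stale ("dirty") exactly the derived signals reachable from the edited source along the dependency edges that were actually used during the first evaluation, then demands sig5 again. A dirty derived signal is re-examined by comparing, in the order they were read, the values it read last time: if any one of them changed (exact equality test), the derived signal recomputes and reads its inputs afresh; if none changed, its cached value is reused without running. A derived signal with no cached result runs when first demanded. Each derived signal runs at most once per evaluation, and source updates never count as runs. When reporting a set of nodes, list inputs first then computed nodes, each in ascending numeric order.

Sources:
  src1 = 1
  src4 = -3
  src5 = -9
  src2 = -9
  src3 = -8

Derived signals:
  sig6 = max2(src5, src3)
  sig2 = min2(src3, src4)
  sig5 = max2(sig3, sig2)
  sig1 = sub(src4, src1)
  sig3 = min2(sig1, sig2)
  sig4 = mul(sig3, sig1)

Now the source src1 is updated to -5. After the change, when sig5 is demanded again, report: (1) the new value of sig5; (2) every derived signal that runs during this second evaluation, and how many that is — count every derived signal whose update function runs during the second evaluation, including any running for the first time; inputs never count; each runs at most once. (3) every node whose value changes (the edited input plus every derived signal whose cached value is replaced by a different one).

sig5 now evaluates to -8.
Run set: sig1, sig3 (2 run).
Changed values: src1, sig1.
The important point: sig3 recomputes to an identical value, and the output ends up unchanged.

Initial pass — values computed on the first demand:
  sig1 = sub(-3, 1) = -4
  sig2 = min2(-8, -3) = -8
  sig3 = min2(-4, -8) = -8
  sig5 = max2(-8, -8) = -8

Second demand — change propagation:
  sig1: re-runs because src1 1->-5; new result 2.
  sig3: re-runs because sig1 -4->2; new result -8 (unchanged).
  sig5: re-examined; everything it read last time is the same (sig3 unchanged, sig2 unchanged) — cache -8 kept, no run.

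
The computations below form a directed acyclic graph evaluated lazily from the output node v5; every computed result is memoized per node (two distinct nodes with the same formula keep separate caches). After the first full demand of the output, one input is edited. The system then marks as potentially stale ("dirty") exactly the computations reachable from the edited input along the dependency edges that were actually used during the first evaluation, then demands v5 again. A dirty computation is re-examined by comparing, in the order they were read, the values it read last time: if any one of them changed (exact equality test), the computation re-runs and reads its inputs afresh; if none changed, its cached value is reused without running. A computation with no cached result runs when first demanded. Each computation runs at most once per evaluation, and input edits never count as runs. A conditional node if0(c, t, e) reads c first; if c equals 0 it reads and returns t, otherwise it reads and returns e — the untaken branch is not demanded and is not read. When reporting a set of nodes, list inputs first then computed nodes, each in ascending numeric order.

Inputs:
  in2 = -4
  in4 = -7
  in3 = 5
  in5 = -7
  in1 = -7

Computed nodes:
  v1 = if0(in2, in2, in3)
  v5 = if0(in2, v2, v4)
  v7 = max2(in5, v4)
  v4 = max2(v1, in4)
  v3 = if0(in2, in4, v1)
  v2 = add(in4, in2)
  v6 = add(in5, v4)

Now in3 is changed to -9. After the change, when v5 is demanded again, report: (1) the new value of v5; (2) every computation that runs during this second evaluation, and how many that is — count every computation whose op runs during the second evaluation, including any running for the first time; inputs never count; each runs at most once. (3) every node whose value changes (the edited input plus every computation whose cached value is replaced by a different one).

Demanding v5 again yields -7.
3 computations run: v1, v4, v5.
The nodes whose values change: in3, v1, v4, v5.

First demand of the output computes:
  v1 = if0(in2=-4 -> else branch in3) = 5
  v4 = max2(5, -7) = 5
  v5 = if0(in2=-4 -> else branch v4) = 5

After the edit, cleaning proceeds:
  v1: a read changed (in3 5->-9) — executes, giving -9.
  v4: a read changed (v1 5->-9) — executes, giving -7.
  v5: a read changed (v4 5->-7) — executes, giving -7.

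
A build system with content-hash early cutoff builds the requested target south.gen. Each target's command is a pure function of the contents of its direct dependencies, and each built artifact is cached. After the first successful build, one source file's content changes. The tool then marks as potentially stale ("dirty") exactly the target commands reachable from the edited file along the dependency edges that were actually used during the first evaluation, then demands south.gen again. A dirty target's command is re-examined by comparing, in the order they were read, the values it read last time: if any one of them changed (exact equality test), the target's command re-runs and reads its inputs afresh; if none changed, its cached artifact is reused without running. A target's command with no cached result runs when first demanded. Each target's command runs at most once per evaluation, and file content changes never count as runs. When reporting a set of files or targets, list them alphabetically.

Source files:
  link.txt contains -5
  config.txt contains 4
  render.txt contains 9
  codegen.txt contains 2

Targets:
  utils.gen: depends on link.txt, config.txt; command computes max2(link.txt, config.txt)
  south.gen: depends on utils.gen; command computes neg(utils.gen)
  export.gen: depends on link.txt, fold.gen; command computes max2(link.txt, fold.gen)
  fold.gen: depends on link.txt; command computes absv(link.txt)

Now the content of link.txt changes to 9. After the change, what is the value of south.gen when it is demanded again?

New value of south.gen: -9.

First evaluation (everything demanded from the output):
  utils.gen = max2(-5, 4) = 4
  south.gen = neg(4) = -4

Propagation after the edit:
  utils.gen: runs — link.txt -5->9; result 9.
  south.gen: runs — utils.gen 4->9; result -9.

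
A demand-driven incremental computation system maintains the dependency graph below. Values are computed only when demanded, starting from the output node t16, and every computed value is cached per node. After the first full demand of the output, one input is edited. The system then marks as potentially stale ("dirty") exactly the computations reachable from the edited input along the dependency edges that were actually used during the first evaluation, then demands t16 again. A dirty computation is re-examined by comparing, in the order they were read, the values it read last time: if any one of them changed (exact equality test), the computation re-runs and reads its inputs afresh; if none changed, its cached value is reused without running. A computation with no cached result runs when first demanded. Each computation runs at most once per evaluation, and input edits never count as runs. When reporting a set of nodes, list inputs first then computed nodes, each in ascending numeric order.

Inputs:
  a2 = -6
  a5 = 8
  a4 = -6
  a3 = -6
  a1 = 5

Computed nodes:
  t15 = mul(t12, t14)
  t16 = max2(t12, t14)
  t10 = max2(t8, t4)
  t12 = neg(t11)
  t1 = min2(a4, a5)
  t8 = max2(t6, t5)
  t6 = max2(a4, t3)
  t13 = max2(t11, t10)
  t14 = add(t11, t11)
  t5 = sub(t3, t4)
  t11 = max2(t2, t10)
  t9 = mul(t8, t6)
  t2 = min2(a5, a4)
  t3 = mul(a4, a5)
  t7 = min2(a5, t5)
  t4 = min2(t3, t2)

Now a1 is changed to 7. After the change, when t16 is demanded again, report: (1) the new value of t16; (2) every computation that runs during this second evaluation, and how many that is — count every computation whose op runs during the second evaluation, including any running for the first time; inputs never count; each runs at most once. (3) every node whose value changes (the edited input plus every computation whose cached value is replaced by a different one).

New value of t16: 0.
Computations that run: none — 0 in total.
Values that change: a1.
Key observation: a1 is never demanded by the output, so the edit triggers no recomputation at all.

First evaluation (everything demanded from the output):
  t2 = min2(8, -6) = -6
  t3 = mul(-6, 8) = -48
  t4 = min2(-48, -6) = -48
  t5 = sub(-48, -48) = 0
  t6 = max2(-6, -48) = -6
  t8 = max2(-6, 0) = 0
  t10 = max2(0, -48) = 0
  t11 = max2(-6, 0) = 0
  t12 = neg(0) = 0
  t14 = add(0, 0) = 0
  t16 = max2(0, 0) = 0

Propagation after the edit:
  a1 feeds no computation that the output demands — nothing is marked dirty and nothing runs.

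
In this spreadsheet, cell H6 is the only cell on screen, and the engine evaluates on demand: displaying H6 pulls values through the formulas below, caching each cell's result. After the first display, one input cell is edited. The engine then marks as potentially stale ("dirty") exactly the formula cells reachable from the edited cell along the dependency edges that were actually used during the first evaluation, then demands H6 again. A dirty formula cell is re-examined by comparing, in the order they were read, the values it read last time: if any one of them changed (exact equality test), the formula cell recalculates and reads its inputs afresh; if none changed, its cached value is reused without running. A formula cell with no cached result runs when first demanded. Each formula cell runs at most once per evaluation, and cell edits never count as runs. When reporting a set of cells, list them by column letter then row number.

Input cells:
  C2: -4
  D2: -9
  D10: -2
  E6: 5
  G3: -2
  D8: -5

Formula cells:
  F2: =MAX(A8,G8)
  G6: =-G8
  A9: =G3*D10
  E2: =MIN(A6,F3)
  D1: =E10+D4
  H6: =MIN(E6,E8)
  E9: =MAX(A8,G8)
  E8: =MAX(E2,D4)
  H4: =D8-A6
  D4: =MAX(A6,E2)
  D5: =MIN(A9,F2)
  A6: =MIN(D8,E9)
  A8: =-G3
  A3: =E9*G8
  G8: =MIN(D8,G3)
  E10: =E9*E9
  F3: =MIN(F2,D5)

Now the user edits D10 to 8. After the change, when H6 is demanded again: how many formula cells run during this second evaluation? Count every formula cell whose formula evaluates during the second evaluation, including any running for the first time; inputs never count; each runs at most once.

Run set: A9, D4, D5, E2, E8, F3 (6 run).
The important point: at H6 every value read last time is unchanged, so the dirty flag clears without a run.

Initial pass — values computed on the first demand:
  A8 = -(-2) = 2
  A9 = -2 * -2 = 4
  G8 = MIN(-5, -2) = -5
  E9 = MAX(2, -5) = 2
  A6 = MIN(-5, 2) = -5
  F2 = MAX(2, -5) = 2
  D5 = MIN(4, 2) = 2
  F3 = MIN(2, 2) = 2
  E2 = MIN(-5, 2) = -5
  D4 = MAX(-5, -5) = -5
  E8 = MAX(-5, -5) = -5
  H6 = MIN(5, -5) = -5

Second demand — change propagation:
  A9: re-runs because D10 -2->8; new result -16.
  D5: re-runs because A9 4->-16; new result -16.
  F3: re-runs because D5 2->-16; new result -16.
  E2: re-runs because F3 2->-16; new result -16.
  D4: re-runs because E2 -5->-16; new result -5 (unchanged).
  E8: re-runs because E2 -5->-16; new result -5 (unchanged).
  H6: re-examined; everything it read last time is the same (E6 unchanged, E8 unchanged) — cache -5 kept, no run.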